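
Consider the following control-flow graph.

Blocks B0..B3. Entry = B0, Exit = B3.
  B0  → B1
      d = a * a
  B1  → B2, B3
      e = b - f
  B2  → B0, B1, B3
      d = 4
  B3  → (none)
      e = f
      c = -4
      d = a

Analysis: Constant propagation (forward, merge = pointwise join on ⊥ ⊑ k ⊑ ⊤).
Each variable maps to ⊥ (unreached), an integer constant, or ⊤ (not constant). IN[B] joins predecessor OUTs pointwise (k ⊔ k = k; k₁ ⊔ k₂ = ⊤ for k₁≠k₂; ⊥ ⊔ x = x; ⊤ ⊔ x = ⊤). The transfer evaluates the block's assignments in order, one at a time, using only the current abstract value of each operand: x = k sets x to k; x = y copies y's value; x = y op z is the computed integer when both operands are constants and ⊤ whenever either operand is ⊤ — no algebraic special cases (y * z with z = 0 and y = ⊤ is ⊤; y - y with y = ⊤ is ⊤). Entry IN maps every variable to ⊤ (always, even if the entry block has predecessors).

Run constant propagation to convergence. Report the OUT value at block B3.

Per-block solution:
  B0:   IN=(all ⊤)   OUT=(all ⊤)
  B1:   IN=(all ⊤)   OUT=(all ⊤)
  B2:   IN=(all ⊤)   OUT={d:4; rest ⊤}
  B3:   IN=(all ⊤)   OUT={c:-4; rest ⊤}

Merge at B3: IN[B3] = OUT[B1] ⊔ OUT[B2] = {a: ⊤, b: ⊤, c: ⊤, d: ⊤, e: ⊤, f: ⊤}
Applying B3's transfer function to that IN value gives OUT[B3] (row B3 above).

Answer: {a: ⊤, b: ⊤, c: -4, d: ⊤, e: ⊤, f: ⊤}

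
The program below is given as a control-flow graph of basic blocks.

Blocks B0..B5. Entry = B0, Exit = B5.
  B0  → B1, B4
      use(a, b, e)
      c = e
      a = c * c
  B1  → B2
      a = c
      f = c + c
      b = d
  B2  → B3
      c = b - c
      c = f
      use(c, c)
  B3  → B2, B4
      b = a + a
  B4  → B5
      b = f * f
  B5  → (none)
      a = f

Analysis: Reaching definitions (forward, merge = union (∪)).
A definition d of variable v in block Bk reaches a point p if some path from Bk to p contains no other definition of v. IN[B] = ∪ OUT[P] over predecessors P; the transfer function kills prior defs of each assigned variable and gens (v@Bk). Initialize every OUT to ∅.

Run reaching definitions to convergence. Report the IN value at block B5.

Fixpoint table:
  B0:   IN={}   OUT={a@B0, c@B0}
  B1:   IN={a@B0, c@B0}   OUT={a@B1, b@B1, c@B0, f@B1}
  B2:   IN={a@B1, b@B1, b@B3, c@B0, c@B2, f@B1}   OUT={a@B1, b@B1, b@B3, c@B2, f@B1}
  B3:   IN={a@B1, b@B1, b@B3, c@B2, f@B1}   OUT={a@B1, b@B3, c@B2, f@B1}
  B4:   IN={a@B0, a@B1, b@B3, c@B0, c@B2, f@B1}   OUT={a@B0, a@B1, b@B4, c@B0, c@B2, f@B1}
  B5:   IN={a@B0, a@B1, b@B4, c@B0, c@B2, f@B1}   OUT={a@B5, b@B4, c@B0, c@B2, f@B1}

Merge at B5: IN[B5] = OUT[B4] = {a@B0, a@B1, b@B4, c@B0, c@B2, f@B1}

Answer: {a@B0, a@B1, b@B4, c@B0, c@B2, f@B1}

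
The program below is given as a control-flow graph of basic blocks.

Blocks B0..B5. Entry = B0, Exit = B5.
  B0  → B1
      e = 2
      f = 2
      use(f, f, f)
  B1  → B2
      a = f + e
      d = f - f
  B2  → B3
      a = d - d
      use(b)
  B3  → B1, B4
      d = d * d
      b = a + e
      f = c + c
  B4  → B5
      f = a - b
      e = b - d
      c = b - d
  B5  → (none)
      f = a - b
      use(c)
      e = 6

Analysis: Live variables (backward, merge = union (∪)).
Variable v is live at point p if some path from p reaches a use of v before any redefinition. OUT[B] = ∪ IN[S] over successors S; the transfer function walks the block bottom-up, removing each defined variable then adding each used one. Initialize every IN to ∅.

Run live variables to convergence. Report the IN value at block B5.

Per-block solution:
  B0:   IN={b, c}   OUT={b, c, e, f}
  B1:   IN={b, c, e, f}   OUT={b, c, d, e}
  B2:   IN={b, c, d, e}   OUT={a, c, d, e}
  B3:   IN={a, c, d, e}   OUT={a, b, c, d, e, f}
  B4:   IN={a, b, d}   OUT={a, b, c}
  B5:   IN={a, b, c}   OUT={}

B5 is the boundary node: OUT[B5] = {}
Applying B5's transfer function to that OUT value gives IN[B5] (row B5 above).

Answer: {a, b, c}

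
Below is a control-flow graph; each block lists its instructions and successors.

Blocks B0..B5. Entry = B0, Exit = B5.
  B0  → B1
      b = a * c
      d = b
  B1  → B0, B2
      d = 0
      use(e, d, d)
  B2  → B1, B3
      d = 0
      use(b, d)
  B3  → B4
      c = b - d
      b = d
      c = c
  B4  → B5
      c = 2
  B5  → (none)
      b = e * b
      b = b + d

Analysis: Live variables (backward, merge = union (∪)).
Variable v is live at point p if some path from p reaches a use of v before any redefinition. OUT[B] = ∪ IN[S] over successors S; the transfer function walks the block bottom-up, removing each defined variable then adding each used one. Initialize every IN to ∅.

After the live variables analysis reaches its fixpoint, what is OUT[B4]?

Converged values:
  B0:  IN={a, c, e}  OUT={a, b, c, e}
  B1:  IN={a, b, c, e}  OUT={a, b, c, e}
  B2:  IN={a, b, c, e}  OUT={a, b, c, d, e}
  B3:  IN={b, d, e}  OUT={b, d, e}
  B4:  IN={b, d, e}  OUT={b, d, e}
  B5:  IN={b, d, e}  OUT={}

Merge at B4: OUT[B4] = IN[B5] = {b, d, e}

Answer: {b, d, e}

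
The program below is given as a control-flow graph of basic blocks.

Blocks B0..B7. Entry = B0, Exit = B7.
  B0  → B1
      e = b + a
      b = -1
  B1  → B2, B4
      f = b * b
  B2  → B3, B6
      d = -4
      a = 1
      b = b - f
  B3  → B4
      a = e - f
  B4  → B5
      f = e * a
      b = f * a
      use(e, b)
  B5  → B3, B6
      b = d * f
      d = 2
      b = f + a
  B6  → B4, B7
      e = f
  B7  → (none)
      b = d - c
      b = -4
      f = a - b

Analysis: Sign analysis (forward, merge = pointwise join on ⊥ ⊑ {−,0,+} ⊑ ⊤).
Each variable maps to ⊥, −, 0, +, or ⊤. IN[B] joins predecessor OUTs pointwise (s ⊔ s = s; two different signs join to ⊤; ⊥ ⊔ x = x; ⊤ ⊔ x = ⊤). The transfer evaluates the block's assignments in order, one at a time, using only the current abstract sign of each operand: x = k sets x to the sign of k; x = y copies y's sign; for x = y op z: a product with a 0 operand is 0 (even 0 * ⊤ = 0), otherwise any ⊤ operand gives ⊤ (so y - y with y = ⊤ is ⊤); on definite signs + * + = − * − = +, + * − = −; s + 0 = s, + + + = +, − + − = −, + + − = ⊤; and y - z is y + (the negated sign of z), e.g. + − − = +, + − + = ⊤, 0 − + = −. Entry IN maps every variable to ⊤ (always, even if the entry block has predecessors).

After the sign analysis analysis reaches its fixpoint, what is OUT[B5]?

Fixpoint table:
  B0:  IN=(all ⊤)  OUT={b:-; rest ⊤}
  B1:  IN={b:-; rest ⊤}  OUT={b:-, f:+; rest ⊤}
  B2:  IN={b:-, f:+; rest ⊤}  OUT={a:+, b:-, d:-, f:+; rest ⊤}
  B3:  IN=(all ⊤)  OUT=(all ⊤)
  B4:  IN=(all ⊤)  OUT=(all ⊤)
  B5:  IN=(all ⊤)  OUT={d:+; rest ⊤}
  B6:  IN=(all ⊤)  OUT=(all ⊤)
  B7:  IN=(all ⊤)  OUT={b:-; rest ⊤}

Merge at B5: IN[B5] = OUT[B4] = {a: ⊤, b: ⊤, c: ⊤, d: ⊤, e: ⊤, f: ⊤}
Applying B5's transfer function to that IN value gives OUT[B5] (row B5 above).

Answer: {a: ⊤, b: ⊤, c: ⊤, d: +, e: ⊤, f: ⊤}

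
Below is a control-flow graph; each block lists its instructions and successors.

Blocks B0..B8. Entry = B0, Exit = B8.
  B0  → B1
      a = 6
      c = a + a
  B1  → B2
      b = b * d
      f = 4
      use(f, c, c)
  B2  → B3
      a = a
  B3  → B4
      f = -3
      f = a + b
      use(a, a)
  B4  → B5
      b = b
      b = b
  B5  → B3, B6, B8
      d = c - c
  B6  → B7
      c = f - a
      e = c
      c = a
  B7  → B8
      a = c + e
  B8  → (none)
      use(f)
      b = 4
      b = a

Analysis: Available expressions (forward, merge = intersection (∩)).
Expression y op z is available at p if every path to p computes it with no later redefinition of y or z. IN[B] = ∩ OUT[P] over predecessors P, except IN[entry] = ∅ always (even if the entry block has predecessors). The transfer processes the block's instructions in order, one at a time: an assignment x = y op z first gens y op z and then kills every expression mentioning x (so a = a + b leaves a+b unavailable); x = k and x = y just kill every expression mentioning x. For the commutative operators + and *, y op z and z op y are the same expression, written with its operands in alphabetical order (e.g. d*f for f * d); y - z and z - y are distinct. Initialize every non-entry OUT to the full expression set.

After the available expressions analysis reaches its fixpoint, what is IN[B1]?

Answer: {a+a}

Derivation:
Fixpoint table:
  B0:  IN={}  OUT={a+a}
  B1:  IN={a+a}  OUT={a+a}
  B2:  IN={a+a}  OUT={}
  B3:  IN={}  OUT={a+b}
  B4:  IN={a+b}  OUT={}
  B5:  IN={}  OUT={c-c}
  B6:  IN={c-c}  OUT={f-a}
  B7:  IN={f-a}  OUT={c+e}
  B8:  IN={}  OUT={}

Merge at B1: IN[B1] = OUT[B0] = {a+a}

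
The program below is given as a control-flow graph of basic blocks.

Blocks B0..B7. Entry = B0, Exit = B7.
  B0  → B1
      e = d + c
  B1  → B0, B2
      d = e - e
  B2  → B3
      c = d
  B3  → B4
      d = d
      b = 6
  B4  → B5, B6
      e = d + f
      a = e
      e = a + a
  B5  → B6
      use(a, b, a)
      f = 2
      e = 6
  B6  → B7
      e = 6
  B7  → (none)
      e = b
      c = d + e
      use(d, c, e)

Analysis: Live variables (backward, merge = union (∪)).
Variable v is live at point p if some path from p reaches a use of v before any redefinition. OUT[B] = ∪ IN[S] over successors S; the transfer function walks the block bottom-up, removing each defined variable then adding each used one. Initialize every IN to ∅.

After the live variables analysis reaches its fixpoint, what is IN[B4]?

Converged values:
  B0: | IN={c, d, f} | OUT={c, e, f}
  B1: | IN={c, e, f} | OUT={c, d, f}
  B2: | IN={d, f} | OUT={d, f}
  B3: | IN={d, f} | OUT={b, d, f}
  B4: | IN={b, d, f} | OUT={a, b, d}
  B5: | IN={a, b, d} | OUT={b, d}
  B6: | IN={b, d} | OUT={b, d}
  B7: | IN={b, d} | OUT={}

Merge at B4: OUT[B4] = IN[B5] ⊔ IN[B6] = {a, b, d}
Applying B4's transfer function to that OUT value gives IN[B4] (row B4 above).

Answer: {b, d, f}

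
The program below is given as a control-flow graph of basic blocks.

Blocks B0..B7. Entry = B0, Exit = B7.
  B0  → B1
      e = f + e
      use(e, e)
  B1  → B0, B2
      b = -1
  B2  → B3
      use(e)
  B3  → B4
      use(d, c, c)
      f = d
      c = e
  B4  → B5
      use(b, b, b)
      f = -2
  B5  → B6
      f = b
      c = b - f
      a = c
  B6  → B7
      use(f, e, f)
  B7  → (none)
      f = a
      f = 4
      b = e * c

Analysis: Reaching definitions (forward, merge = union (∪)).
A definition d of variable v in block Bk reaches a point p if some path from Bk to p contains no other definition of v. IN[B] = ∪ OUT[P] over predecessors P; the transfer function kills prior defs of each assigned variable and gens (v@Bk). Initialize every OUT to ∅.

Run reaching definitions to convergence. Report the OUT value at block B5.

Per-block solution:
  B0: | IN={b@B1, e@B0} | OUT={b@B1, e@B0}
  B1: | IN={b@B1, e@B0} | OUT={b@B1, e@B0}
  B2: | IN={b@B1, e@B0} | OUT={b@B1, e@B0}
  B3: | IN={b@B1, e@B0} | OUT={b@B1, c@B3, e@B0, f@B3}
  B4: | IN={b@B1, c@B3, e@B0, f@B3} | OUT={b@B1, c@B3, e@B0, f@B4}
  B5: | IN={b@B1, c@B3, e@B0, f@B4} | OUT={a@B5, b@B1, c@B5, e@B0, f@B5}
  B6: | IN={a@B5, b@B1, c@B5, e@B0, f@B5} | OUT={a@B5, b@B1, c@B5, e@B0, f@B5}
  B7: | IN={a@B5, b@B1, c@B5, e@B0, f@B5} | OUT={a@B5, b@B7, c@B5, e@B0, f@B7}

Merge at B5: IN[B5] = OUT[B4] = {b@B1, c@B3, e@B0, f@B4}
Applying B5's transfer function to that IN value gives OUT[B5] (row B5 above).

Answer: {a@B5, b@B1, c@B5, e@B0, f@B5}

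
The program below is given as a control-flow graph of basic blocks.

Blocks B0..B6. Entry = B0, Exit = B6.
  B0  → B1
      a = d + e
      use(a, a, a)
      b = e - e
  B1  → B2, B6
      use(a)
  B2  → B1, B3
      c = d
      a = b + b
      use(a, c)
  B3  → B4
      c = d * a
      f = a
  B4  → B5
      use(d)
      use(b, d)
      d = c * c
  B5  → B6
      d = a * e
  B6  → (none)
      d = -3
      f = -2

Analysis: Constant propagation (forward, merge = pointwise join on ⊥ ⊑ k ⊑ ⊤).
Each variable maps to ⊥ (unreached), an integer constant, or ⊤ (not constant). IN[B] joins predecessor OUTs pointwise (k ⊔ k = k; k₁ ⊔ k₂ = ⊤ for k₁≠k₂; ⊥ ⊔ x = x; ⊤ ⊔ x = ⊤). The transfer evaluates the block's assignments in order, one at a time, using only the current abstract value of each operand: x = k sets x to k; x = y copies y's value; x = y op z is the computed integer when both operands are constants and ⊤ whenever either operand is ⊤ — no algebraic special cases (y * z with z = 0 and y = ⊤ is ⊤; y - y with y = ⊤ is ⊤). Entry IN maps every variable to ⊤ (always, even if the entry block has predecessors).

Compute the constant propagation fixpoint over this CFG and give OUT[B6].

Fixpoint table:
  B0:   IN=(all ⊤)   OUT=(all ⊤)
  B1:   IN=(all ⊤)   OUT=(all ⊤)
  B2:   IN=(all ⊤)   OUT=(all ⊤)
  B3:   IN=(all ⊤)   OUT=(all ⊤)
  B4:   IN=(all ⊤)   OUT=(all ⊤)
  B5:   IN=(all ⊤)   OUT=(all ⊤)
  B6:   IN=(all ⊤)   OUT={d:-3, f:-2; rest ⊤}

Merge at B6: IN[B6] = OUT[B1] ⊔ OUT[B5] = {a: ⊤, b: ⊤, c: ⊤, d: ⊤, e: ⊤, f: ⊤}
Applying B6's transfer function to that IN value gives OUT[B6] (row B6 above).

Answer: {a: ⊤, b: ⊤, c: ⊤, d: -3, e: ⊤, f: -2}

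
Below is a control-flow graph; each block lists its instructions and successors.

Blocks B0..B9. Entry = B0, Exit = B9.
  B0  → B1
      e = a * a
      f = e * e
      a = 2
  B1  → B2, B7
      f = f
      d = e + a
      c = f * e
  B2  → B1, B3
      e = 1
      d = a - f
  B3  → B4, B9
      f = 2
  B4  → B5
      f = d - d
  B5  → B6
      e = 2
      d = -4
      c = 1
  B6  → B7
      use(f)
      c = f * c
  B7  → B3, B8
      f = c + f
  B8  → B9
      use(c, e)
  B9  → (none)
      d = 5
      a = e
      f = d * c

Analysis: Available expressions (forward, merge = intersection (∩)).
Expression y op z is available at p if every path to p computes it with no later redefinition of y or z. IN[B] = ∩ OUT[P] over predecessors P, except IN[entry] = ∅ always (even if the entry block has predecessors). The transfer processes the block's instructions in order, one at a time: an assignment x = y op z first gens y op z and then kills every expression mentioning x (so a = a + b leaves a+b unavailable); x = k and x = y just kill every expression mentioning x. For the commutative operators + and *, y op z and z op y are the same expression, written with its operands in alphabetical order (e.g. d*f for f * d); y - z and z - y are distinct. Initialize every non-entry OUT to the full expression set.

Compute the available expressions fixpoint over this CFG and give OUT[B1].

Answer: {a+e, e*f}

Derivation:
Fixpoint table:
  B0: | IN={} | OUT={e*e}
  B1: | IN={} | OUT={a+e, e*f}
  B2: | IN={a+e, e*f} | OUT={a-f}
  B3: | IN={} | OUT={}
  B4: | IN={} | OUT={d-d}
  B5: | IN={d-d} | OUT={}
  B6: | IN={} | OUT={}
  B7: | IN={} | OUT={}
  B8: | IN={} | OUT={}
  B9: | IN={} | OUT={c*d}

Merge at B1: IN[B1] = OUT[B0] ∩ OUT[B2] = {}
Applying B1's transfer function to that IN value gives OUT[B1] (row B1 above).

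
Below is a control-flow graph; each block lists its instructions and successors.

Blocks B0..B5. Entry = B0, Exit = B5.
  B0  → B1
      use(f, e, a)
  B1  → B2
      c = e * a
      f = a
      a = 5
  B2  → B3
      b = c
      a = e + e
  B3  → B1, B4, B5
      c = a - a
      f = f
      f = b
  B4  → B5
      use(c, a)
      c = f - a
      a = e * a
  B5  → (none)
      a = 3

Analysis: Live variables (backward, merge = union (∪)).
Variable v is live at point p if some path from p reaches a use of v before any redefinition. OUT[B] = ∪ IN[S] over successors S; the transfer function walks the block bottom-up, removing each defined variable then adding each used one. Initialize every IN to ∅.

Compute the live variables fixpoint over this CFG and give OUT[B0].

Answer: {a, e}

Derivation:
Per-block solution:
  B0:  IN={a, e, f}  OUT={a, e}
  B1:  IN={a, e}  OUT={c, e, f}
  B2:  IN={c, e, f}  OUT={a, b, e, f}
  B3:  IN={a, b, e, f}  OUT={a, c, e, f}
  B4:  IN={a, c, e, f}  OUT={}
  B5:  IN={}  OUT={}

Merge at B0: OUT[B0] = IN[B1] = {a, e}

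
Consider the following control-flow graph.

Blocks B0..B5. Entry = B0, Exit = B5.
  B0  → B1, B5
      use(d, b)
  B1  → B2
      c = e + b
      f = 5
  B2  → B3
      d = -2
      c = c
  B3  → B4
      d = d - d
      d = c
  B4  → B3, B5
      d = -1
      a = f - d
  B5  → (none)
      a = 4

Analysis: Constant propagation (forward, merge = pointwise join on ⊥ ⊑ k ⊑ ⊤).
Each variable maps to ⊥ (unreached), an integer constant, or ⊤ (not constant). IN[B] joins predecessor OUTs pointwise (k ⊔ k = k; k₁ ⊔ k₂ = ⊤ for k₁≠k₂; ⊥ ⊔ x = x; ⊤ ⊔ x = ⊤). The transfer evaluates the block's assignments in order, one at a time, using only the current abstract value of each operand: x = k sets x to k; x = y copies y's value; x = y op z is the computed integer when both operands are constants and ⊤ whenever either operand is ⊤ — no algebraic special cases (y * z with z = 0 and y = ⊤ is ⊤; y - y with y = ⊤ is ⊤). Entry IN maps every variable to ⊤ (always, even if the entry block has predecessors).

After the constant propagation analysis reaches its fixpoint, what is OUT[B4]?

Answer: {a: 6, b: ⊤, c: ⊤, d: -1, e: ⊤, f: 5}

Trace:
Converged values:
  B0: | IN=(all ⊤) | OUT=(all ⊤)
  B1: | IN=(all ⊤) | OUT={f:5; rest ⊤}
  B2: | IN={f:5; rest ⊤} | OUT={d:-2, f:5; rest ⊤}
  B3: | IN={f:5; rest ⊤} | OUT={f:5; rest ⊤}
  B4: | IN={f:5; rest ⊤} | OUT={a:6, d:-1, f:5; rest ⊤}
  B5: | IN=(all ⊤) | OUT={a:4; rest ⊤}

Merge at B4: IN[B4] = OUT[B3] = {a: ⊤, b: ⊤, c: ⊤, d: ⊤, e: ⊤, f: 5}
Applying B4's transfer function to that IN value gives OUT[B4] (row B4 above).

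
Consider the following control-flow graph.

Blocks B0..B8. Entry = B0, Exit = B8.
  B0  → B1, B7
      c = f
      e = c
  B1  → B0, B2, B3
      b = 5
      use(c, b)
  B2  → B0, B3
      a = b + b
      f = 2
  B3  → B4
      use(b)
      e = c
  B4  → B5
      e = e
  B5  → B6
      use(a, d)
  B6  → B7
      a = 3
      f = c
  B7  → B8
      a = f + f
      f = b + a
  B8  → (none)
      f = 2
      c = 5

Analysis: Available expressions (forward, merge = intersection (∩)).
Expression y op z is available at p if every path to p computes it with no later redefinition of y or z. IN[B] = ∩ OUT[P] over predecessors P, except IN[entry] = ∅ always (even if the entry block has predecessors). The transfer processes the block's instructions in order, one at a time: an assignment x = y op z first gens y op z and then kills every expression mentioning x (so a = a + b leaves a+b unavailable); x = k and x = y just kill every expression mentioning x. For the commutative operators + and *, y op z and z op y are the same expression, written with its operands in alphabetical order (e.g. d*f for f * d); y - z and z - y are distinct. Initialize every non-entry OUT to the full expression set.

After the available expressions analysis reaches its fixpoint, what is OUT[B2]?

Converged values:
  B0: | IN={} | OUT={}
  B1: | IN={} | OUT={}
  B2: | IN={} | OUT={b+b}
  B3: | IN={} | OUT={}
  B4: | IN={} | OUT={}
  B5: | IN={} | OUT={}
  B6: | IN={} | OUT={}
  B7: | IN={} | OUT={a+b}
  B8: | IN={a+b} | OUT={a+b}

Merge at B2: IN[B2] = OUT[B1] = {}
Applying B2's transfer function to that IN value gives OUT[B2] (row B2 above).

Answer: {b+b}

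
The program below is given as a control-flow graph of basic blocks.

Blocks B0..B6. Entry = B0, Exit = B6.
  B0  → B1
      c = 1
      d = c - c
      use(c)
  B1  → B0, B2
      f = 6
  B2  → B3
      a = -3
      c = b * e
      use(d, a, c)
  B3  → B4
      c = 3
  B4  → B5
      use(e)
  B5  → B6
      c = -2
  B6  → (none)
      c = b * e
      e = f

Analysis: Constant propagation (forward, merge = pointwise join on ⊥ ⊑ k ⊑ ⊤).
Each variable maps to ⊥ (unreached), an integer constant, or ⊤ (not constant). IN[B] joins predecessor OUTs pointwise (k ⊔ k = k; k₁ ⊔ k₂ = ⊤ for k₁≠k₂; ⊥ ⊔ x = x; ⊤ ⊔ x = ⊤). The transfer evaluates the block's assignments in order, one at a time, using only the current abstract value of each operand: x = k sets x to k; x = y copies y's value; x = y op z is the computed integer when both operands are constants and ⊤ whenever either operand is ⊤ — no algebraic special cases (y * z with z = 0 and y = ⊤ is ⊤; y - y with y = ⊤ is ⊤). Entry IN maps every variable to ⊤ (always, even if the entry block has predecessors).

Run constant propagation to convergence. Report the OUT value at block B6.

Fixpoint table:
  B0:  IN=(all ⊤)  OUT={c:1, d:0; rest ⊤}
  B1:  IN={c:1, d:0; rest ⊤}  OUT={c:1, d:0, f:6; rest ⊤}
  B2:  IN={c:1, d:0, f:6; rest ⊤}  OUT={a:-3, d:0, f:6; rest ⊤}
  B3:  IN={a:-3, d:0, f:6; rest ⊤}  OUT={a:-3, c:3, d:0, f:6; rest ⊤}
  B4:  IN={a:-3, c:3, d:0, f:6; rest ⊤}  OUT={a:-3, c:3, d:0, f:6; rest ⊤}
  B5:  IN={a:-3, c:3, d:0, f:6; rest ⊤}  OUT={a:-3, c:-2, d:0, f:6; rest ⊤}
  B6:  IN={a:-3, c:-2, d:0, f:6; rest ⊤}  OUT={a:-3, d:0, e:6, f:6; rest ⊤}

Merge at B6: IN[B6] = OUT[B5] = {a: -3, b: ⊤, c: -2, d: 0, e: ⊤, f: 6}
Applying B6's transfer function to that IN value gives OUT[B6] (row B6 above).

Answer: {a: -3, b: ⊤, c: ⊤, d: 0, e: 6, f: 6}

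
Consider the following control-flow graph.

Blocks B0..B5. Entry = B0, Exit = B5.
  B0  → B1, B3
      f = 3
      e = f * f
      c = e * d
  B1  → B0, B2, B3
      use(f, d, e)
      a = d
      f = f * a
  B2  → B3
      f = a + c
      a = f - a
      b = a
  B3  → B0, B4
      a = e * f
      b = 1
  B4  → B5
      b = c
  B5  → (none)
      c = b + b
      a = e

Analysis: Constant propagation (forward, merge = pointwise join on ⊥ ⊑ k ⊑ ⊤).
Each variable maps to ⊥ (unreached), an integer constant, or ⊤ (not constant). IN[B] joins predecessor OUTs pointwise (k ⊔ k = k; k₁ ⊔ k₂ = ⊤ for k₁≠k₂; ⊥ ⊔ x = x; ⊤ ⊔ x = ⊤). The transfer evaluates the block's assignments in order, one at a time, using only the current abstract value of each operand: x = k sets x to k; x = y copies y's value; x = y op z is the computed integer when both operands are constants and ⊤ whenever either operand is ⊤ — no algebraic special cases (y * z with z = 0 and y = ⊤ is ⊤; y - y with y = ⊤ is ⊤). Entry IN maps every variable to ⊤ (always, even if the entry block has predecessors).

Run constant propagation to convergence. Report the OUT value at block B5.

Fixpoint table:
  B0:   IN=(all ⊤)   OUT={e:9, f:3; rest ⊤}
  B1:   IN={e:9, f:3; rest ⊤}   OUT={e:9; rest ⊤}
  B2:   IN={e:9; rest ⊤}   OUT={e:9; rest ⊤}
  B3:   IN={e:9; rest ⊤}   OUT={b:1, e:9; rest ⊤}
  B4:   IN={b:1, e:9; rest ⊤}   OUT={e:9; rest ⊤}
  B5:   IN={e:9; rest ⊤}   OUT={a:9, e:9; rest ⊤}

Merge at B5: IN[B5] = OUT[B4] = {a: ⊤, b: ⊤, c: ⊤, d: ⊤, e: 9, f: ⊤}
Applying B5's transfer function to that IN value gives OUT[B5] (row B5 above).

Answer: {a: 9, b: ⊤, c: ⊤, d: ⊤, e: 9, f: ⊤}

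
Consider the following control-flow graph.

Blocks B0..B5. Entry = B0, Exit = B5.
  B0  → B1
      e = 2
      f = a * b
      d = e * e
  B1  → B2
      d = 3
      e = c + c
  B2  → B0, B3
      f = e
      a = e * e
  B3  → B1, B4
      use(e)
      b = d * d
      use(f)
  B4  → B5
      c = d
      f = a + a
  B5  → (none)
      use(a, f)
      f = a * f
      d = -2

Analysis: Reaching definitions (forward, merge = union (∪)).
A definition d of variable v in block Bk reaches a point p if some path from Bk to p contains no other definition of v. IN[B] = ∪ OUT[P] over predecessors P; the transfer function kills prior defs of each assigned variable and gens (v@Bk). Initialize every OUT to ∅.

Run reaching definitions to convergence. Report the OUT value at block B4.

Answer: {a@B2, b@B3, c@B4, d@B1, e@B1, f@B4}

Derivation:
Converged values:
  B0: | IN={a@B2, b@B3, d@B1, e@B1, f@B2} | OUT={a@B2, b@B3, d@B0, e@B0, f@B0}
  B1: | IN={a@B2, b@B3, d@B0, d@B1, e@B0, e@B1, f@B0, f@B2} | OUT={a@B2, b@B3, d@B1, e@B1, f@B0, f@B2}
  B2: | IN={a@B2, b@B3, d@B1, e@B1, f@B0, f@B2} | OUT={a@B2, b@B3, d@B1, e@B1, f@B2}
  B3: | IN={a@B2, b@B3, d@B1, e@B1, f@B2} | OUT={a@B2, b@B3, d@B1, e@B1, f@B2}
  B4: | IN={a@B2, b@B3, d@B1, e@B1, f@B2} | OUT={a@B2, b@B3, c@B4, d@B1, e@B1, f@B4}
  B5: | IN={a@B2, b@B3, c@B4, d@B1, e@B1, f@B4} | OUT={a@B2, b@B3, c@B4, d@B5, e@B1, f@B5}

Merge at B4: IN[B4] = OUT[B3] = {a@B2, b@B3, d@B1, e@B1, f@B2}
Applying B4's transfer function to that IN value gives OUT[B4] (row B4 above).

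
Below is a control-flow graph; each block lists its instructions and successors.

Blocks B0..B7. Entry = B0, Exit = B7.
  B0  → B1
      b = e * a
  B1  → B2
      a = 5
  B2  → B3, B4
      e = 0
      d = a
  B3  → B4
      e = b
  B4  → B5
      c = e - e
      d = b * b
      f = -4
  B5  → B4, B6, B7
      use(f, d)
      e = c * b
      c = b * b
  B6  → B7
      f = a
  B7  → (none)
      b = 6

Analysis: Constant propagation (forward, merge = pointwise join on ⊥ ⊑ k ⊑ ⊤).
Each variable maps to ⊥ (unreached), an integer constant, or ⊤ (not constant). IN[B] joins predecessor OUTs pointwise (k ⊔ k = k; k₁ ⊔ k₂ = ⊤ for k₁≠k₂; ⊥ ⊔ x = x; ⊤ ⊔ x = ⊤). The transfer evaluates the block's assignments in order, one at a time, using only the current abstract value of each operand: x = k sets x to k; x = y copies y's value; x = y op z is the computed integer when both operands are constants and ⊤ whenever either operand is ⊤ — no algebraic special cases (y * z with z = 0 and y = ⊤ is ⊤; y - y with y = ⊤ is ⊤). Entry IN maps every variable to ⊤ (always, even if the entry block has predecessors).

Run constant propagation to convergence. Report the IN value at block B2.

Per-block solution:
  B0:  IN=(all ⊤)  OUT=(all ⊤)
  B1:  IN=(all ⊤)  OUT={a:5; rest ⊤}
  B2:  IN={a:5; rest ⊤}  OUT={a:5, d:5, e:0; rest ⊤}
  B3:  IN={a:5, d:5, e:0; rest ⊤}  OUT={a:5, d:5; rest ⊤}
  B4:  IN={a:5; rest ⊤}  OUT={a:5, f:-4; rest ⊤}
  B5:  IN={a:5, f:-4; rest ⊤}  OUT={a:5, f:-4; rest ⊤}
  B6:  IN={a:5, f:-4; rest ⊤}  OUT={a:5, f:5; rest ⊤}
  B7:  IN={a:5; rest ⊤}  OUT={a:5, b:6; rest ⊤}

Merge at B2: IN[B2] = OUT[B1] = {a: 5, b: ⊤, c: ⊤, d: ⊤, e: ⊤, f: ⊤}

Answer: {a: 5, b: ⊤, c: ⊤, d: ⊤, e: ⊤, f: ⊤}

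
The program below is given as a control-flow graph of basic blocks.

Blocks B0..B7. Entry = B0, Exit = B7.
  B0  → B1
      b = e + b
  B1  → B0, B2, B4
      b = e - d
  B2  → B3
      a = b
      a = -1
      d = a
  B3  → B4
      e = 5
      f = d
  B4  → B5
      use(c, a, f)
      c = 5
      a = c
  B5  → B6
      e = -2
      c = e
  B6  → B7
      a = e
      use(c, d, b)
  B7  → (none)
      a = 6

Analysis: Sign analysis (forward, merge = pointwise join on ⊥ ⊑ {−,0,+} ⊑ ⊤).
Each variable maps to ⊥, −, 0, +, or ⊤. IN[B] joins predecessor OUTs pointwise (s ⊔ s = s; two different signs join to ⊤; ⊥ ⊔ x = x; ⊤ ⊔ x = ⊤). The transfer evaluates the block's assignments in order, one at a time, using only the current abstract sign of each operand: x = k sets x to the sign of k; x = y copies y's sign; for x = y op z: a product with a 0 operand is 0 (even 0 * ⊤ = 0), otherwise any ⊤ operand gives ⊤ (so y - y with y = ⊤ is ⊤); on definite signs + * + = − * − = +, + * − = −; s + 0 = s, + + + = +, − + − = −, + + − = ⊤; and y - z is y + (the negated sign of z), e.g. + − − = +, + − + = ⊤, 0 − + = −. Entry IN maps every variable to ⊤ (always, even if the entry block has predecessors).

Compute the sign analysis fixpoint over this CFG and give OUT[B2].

Per-block solution:
  B0:  IN=(all ⊤)  OUT=(all ⊤)
  B1:  IN=(all ⊤)  OUT=(all ⊤)
  B2:  IN=(all ⊤)  OUT={a:-, d:-; rest ⊤}
  B3:  IN={a:-, d:-; rest ⊤}  OUT={a:-, d:-, e:+, f:-; rest ⊤}
  B4:  IN=(all ⊤)  OUT={a:+, c:+; rest ⊤}
  B5:  IN={a:+, c:+; rest ⊤}  OUT={a:+, c:-, e:-; rest ⊤}
  B6:  IN={a:+, c:-, e:-; rest ⊤}  OUT={a:-, c:-, e:-; rest ⊤}
  B7:  IN={a:-, c:-, e:-; rest ⊤}  OUT={a:+, c:-, e:-; rest ⊤}

Merge at B2: IN[B2] = OUT[B1] = {a: ⊤, b: ⊤, c: ⊤, d: ⊤, e: ⊤, f: ⊤}
Applying B2's transfer function to that IN value gives OUT[B2] (row B2 above).

Answer: {a: -, b: ⊤, c: ⊤, d: -, e: ⊤, f: ⊤}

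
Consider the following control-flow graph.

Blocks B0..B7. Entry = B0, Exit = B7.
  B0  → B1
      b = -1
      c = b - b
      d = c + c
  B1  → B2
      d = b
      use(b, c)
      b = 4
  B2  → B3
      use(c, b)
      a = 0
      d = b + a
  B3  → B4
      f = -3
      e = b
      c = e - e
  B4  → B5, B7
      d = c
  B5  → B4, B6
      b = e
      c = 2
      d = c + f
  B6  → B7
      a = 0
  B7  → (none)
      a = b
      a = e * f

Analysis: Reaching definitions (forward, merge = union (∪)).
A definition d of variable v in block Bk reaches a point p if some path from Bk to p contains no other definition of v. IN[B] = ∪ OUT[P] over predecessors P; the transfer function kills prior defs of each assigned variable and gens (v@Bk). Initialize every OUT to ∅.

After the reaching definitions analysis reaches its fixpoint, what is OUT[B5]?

Per-block solution:
  B0:  IN={}  OUT={b@B0, c@B0, d@B0}
  B1:  IN={b@B0, c@B0, d@B0}  OUT={b@B1, c@B0, d@B1}
  B2:  IN={b@B1, c@B0, d@B1}  OUT={a@B2, b@B1, c@B0, d@B2}
  B3:  IN={a@B2, b@B1, c@B0, d@B2}  OUT={a@B2, b@B1, c@B3, d@B2, e@B3, f@B3}
  B4:  IN={a@B2, b@B1, b@B5, c@B3, c@B5, d@B2, d@B5, e@B3, f@B3}  OUT={a@B2, b@B1, b@B5, c@B3, c@B5, d@B4, e@B3, f@B3}
  B5:  IN={a@B2, b@B1, b@B5, c@B3, c@B5, d@B4, e@B3, f@B3}  OUT={a@B2, b@B5, c@B5, d@B5, e@B3, f@B3}
  B6:  IN={a@B2, b@B5, c@B5, d@B5, e@B3, f@B3}  OUT={a@B6, b@B5, c@B5, d@B5, e@B3, f@B3}
  B7:  IN={a@B2, a@B6, b@B1, b@B5, c@B3, c@B5, d@B4, d@B5, e@B3, f@B3}  OUT={a@B7, b@B1, b@B5, c@B3, c@B5, d@B4, d@B5, e@B3, f@B3}

Merge at B5: IN[B5] = OUT[B4] = {a@B2, b@B1, b@B5, c@B3, c@B5, d@B4, e@B3, f@B3}
Applying B5's transfer function to that IN value gives OUT[B5] (row B5 above).

Answer: {a@B2, b@B5, c@B5, d@B5, e@B3, f@B3}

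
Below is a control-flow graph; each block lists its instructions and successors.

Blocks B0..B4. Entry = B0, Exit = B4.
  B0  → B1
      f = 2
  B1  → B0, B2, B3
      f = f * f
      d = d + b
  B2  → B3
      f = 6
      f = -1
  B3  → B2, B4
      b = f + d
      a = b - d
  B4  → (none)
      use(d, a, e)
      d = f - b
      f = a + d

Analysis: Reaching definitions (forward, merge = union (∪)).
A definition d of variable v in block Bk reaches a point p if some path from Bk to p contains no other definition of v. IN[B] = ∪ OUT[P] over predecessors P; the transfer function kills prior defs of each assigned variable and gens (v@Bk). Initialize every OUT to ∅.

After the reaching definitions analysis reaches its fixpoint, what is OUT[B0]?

Answer: {d@B1, f@B0}

Derivation:
Converged values:
  B0: | IN={d@B1, f@B1} | OUT={d@B1, f@B0}
  B1: | IN={d@B1, f@B0} | OUT={d@B1, f@B1}
  B2: | IN={a@B3, b@B3, d@B1, f@B1, f@B2} | OUT={a@B3, b@B3, d@B1, f@B2}
  B3: | IN={a@B3, b@B3, d@B1, f@B1, f@B2} | OUT={a@B3, b@B3, d@B1, f@B1, f@B2}
  B4: | IN={a@B3, b@B3, d@B1, f@B1, f@B2} | OUT={a@B3, b@B3, d@B4, f@B4}

Merge at B0 (entry node, so the boundary value {} is joined with the incoming edge(s)): IN[B0] = {} ⊔ OUT[B1] = {d@B1, f@B1}
Applying B0's transfer function to that IN value gives OUT[B0] (row B0 above).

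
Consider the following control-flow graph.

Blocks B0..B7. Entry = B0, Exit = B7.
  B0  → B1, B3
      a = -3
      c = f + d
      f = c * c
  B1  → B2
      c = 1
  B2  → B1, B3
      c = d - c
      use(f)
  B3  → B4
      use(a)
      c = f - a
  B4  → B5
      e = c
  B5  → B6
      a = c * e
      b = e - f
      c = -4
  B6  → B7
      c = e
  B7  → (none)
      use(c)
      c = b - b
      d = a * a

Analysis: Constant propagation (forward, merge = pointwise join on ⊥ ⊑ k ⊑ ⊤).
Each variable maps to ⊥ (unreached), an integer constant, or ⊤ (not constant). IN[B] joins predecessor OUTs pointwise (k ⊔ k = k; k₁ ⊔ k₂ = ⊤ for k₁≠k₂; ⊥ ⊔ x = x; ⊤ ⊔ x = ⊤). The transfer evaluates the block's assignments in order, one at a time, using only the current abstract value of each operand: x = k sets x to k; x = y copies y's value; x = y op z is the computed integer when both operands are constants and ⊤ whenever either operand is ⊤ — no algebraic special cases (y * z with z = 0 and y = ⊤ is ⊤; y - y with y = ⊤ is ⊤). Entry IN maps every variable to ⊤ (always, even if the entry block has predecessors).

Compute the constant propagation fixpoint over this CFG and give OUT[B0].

Answer: {a: -3, b: ⊤, c: ⊤, d: ⊤, e: ⊤, f: ⊤}

Working:
Converged values:
  B0:  IN=(all ⊤)  OUT={a:-3; rest ⊤}
  B1:  IN={a:-3; rest ⊤}  OUT={a:-3, c:1; rest ⊤}
  B2:  IN={a:-3, c:1; rest ⊤}  OUT={a:-3; rest ⊤}
  B3:  IN={a:-3; rest ⊤}  OUT={a:-3; rest ⊤}
  B4:  IN={a:-3; rest ⊤}  OUT={a:-3; rest ⊤}
  B5:  IN={a:-3; rest ⊤}  OUT={c:-4; rest ⊤}
  B6:  IN={c:-4; rest ⊤}  OUT=(all ⊤)
  B7:  IN=(all ⊤)  OUT=(all ⊤)

B0 is the boundary node: IN[B0] = {a: ⊤, b: ⊤, c: ⊤, d: ⊤, e: ⊤, f: ⊤}
Applying B0's transfer function to that IN value gives OUT[B0] (row B0 above).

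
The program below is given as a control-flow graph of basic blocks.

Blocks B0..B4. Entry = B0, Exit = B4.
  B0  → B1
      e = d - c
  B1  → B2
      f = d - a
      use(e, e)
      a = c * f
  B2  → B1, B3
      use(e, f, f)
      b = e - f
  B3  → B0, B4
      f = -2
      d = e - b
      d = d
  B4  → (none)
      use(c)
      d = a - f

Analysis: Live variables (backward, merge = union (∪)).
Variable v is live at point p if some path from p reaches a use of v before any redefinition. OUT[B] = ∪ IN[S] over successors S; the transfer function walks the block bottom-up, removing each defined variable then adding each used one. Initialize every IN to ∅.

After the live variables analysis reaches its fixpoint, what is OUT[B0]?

Converged values:
  B0: | IN={a, c, d} | OUT={a, c, d, e}
  B1: | IN={a, c, d, e} | OUT={a, c, d, e, f}
  B2: | IN={a, c, d, e, f} | OUT={a, b, c, d, e}
  B3: | IN={a, b, c, e} | OUT={a, c, d, f}
  B4: | IN={a, c, f} | OUT={}

Merge at B0: OUT[B0] = IN[B1] = {a, c, d, e}

Answer: {a, c, d, e}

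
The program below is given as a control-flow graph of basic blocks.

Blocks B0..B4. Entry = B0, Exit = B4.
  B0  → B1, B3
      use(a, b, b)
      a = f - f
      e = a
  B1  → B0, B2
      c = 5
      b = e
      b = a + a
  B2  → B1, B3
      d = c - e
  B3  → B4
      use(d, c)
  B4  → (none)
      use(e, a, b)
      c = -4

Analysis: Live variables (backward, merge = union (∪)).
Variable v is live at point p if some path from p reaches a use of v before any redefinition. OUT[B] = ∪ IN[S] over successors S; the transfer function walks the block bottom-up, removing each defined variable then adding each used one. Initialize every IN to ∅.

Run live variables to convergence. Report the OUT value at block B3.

Answer: {a, b, e}

Trace:
Converged values:
  B0:  IN={a, b, c, d, f}  OUT={a, b, c, d, e, f}
  B1:  IN={a, d, e, f}  OUT={a, b, c, d, e, f}
  B2:  IN={a, b, c, e, f}  OUT={a, b, c, d, e, f}
  B3:  IN={a, b, c, d, e}  OUT={a, b, e}
  B4:  IN={a, b, e}  OUT={}

Merge at B3: OUT[B3] = IN[B4] = {a, b, e}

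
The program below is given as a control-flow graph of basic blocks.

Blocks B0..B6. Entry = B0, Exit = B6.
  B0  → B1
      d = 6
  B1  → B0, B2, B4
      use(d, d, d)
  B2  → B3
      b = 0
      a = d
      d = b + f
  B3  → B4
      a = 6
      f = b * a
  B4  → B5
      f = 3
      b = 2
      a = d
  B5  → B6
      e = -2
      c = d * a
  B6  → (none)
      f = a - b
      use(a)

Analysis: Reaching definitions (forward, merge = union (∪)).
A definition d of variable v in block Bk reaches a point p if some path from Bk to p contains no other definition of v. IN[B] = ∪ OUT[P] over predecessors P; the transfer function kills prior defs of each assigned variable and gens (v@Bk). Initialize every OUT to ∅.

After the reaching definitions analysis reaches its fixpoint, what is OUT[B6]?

Converged values:
  B0:   IN={d@B0}   OUT={d@B0}
  B1:   IN={d@B0}   OUT={d@B0}
  B2:   IN={d@B0}   OUT={a@B2, b@B2, d@B2}
  B3:   IN={a@B2, b@B2, d@B2}   OUT={a@B3, b@B2, d@B2, f@B3}
  B4:   IN={a@B3, b@B2, d@B0, d@B2, f@B3}   OUT={a@B4, b@B4, d@B0, d@B2, f@B4}
  B5:   IN={a@B4, b@B4, d@B0, d@B2, f@B4}   OUT={a@B4, b@B4, c@B5, d@B0, d@B2, e@B5, f@B4}
  B6:   IN={a@B4, b@B4, c@B5, d@B0, d@B2, e@B5, f@B4}   OUT={a@B4, b@B4, c@B5, d@B0, d@B2, e@B5, f@B6}

Merge at B6: IN[B6] = OUT[B5] = {a@B4, b@B4, c@B5, d@B0, d@B2, e@B5, f@B4}
Applying B6's transfer function to that IN value gives OUT[B6] (row B6 above).

Answer: {a@B4, b@B4, c@B5, d@B0, d@B2, e@B5, f@B6}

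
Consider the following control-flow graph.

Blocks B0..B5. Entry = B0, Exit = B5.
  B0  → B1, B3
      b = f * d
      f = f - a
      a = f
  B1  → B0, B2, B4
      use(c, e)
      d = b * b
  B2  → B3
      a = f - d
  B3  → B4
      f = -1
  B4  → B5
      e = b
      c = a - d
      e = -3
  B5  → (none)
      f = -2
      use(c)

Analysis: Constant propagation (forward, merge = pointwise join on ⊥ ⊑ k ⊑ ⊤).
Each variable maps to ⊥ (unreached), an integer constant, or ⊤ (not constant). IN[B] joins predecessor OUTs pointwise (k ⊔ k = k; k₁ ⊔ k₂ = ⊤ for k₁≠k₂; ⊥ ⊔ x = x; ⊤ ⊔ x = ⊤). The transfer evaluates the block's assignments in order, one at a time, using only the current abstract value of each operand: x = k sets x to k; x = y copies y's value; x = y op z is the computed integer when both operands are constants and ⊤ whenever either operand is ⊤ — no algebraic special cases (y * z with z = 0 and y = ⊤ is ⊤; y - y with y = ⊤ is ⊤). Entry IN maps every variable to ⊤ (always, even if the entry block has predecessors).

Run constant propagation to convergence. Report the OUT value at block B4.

Answer: {a: ⊤, b: ⊤, c: ⊤, d: ⊤, e: -3, f: ⊤}

Derivation:
Per-block solution:
  B0:   IN=(all ⊤)   OUT=(all ⊤)
  B1:   IN=(all ⊤)   OUT=(all ⊤)
  B2:   IN=(all ⊤)   OUT=(all ⊤)
  B3:   IN=(all ⊤)   OUT={f:-1; rest ⊤}
  B4:   IN=(all ⊤)   OUT={e:-3; rest ⊤}
  B5:   IN={e:-3; rest ⊤}   OUT={e:-3, f:-2; rest ⊤}

Merge at B4: IN[B4] = OUT[B1] ⊔ OUT[B3] = {a: ⊤, b: ⊤, c: ⊤, d: ⊤, e: ⊤, f: ⊤}
Applying B4's transfer function to that IN value gives OUT[B4] (row B4 above).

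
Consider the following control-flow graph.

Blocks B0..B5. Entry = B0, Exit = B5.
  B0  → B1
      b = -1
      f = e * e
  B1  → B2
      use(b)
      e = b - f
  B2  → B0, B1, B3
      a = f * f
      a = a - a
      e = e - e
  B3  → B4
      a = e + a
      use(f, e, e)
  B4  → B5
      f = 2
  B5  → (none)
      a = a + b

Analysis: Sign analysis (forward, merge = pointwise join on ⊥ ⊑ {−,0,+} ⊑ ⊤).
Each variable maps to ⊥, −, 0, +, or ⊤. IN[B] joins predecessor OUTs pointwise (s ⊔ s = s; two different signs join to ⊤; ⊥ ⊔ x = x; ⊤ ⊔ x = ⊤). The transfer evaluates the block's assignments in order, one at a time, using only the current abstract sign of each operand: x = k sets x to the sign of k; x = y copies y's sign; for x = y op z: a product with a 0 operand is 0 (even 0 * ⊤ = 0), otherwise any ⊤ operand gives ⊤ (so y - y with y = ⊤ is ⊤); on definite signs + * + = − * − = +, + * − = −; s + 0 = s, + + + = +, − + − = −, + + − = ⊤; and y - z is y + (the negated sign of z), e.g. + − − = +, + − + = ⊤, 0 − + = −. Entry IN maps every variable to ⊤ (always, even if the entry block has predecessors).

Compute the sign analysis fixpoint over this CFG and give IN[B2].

Answer: {a: ⊤, b: -, c: ⊤, d: ⊤, e: ⊤, f: ⊤}

Derivation:
Fixpoint table:
  B0:  IN=(all ⊤)  OUT={b:-; rest ⊤}
  B1:  IN={b:-; rest ⊤}  OUT={b:-; rest ⊤}
  B2:  IN={b:-; rest ⊤}  OUT={b:-; rest ⊤}
  B3:  IN={b:-; rest ⊤}  OUT={b:-; rest ⊤}
  B4:  IN={b:-; rest ⊤}  OUT={b:-, f:+; rest ⊤}
  B5:  IN={b:-, f:+; rest ⊤}  OUT={b:-, f:+; rest ⊤}

Merge at B2: IN[B2] = OUT[B1] = {a: ⊤, b: -, c: ⊤, d: ⊤, e: ⊤, f: ⊤}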